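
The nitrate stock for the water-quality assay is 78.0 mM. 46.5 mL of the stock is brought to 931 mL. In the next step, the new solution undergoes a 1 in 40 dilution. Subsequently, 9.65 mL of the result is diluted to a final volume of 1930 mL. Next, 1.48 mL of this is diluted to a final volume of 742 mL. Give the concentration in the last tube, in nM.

Overall dilution factor = 20.02 × 40 × 200 × 501.4 = 8.03 × 10⁷.
78.0 mM / 8.03 × 10⁷ = 9.71 × 10⁻⁷ mM = 0.971 nM.

0.971 nM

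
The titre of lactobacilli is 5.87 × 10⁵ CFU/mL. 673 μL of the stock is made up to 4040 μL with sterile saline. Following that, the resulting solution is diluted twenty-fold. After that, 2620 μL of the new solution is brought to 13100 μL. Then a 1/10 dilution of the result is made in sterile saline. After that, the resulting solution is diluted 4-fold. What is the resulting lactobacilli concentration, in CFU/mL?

24.4 CFU/mL

Overall dilution factor = 6.003 × 20 × 5 × 10 × 4 = 2.40 × 10⁴.
5.87 × 10⁵ CFU/mL / 2.40 × 10⁴ = 24.4 CFU/mL.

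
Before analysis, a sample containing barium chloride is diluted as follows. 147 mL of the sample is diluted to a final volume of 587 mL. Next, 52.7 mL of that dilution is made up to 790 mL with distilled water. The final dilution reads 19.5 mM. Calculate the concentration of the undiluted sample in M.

Overall dilution factor = 3.993 × 14.99 = 59.9.
Original = 19.5 mM × 59.9 = 1167 mM = 1.17 M.

1.17 M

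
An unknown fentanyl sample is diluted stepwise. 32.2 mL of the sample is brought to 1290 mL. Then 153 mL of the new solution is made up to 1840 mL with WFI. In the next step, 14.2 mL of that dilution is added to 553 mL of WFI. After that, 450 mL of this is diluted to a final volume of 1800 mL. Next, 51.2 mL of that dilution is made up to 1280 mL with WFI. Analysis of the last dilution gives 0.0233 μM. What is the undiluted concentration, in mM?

Overall dilution factor = 40.06 × 12.03 × 39.94 × 4 × 25 = 1.92 × 10⁶.
Original = 0.0233 μM × 1.92 × 10⁶ = 4.48 × 10⁴ μM = 44.8 mM.

44.8 mM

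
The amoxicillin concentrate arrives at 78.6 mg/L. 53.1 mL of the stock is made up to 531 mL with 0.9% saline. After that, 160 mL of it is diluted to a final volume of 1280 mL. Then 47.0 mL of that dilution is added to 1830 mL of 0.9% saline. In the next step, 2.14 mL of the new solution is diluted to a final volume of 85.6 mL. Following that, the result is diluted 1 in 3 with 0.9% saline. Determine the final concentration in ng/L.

205 ng/L

Overall dilution factor = 10 × 8 × 39.94 × 40 × 3 = 3.83 × 10⁵.
78.6 mg/L / 3.83 × 10⁵ = 2.05 × 10⁻⁴ mg/L = 205 ng/L.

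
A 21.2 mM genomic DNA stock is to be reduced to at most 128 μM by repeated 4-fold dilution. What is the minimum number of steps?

Need 4ⁿ ≥ 166, so n ≥ log(166)/log(4) = 3.69.
Minimum whole steps: n = 4.

4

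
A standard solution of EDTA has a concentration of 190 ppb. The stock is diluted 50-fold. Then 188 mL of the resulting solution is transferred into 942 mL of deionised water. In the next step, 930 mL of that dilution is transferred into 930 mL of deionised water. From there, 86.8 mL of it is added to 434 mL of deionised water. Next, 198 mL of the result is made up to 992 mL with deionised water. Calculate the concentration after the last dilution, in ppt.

Overall dilution factor = 50 × 6.011 × 2 × 6 × 5.010 = 1.81 × 10⁴.
190 ppb / 1.81 × 10⁴ = 0.0105 ppb = 10.5 ppt.

10.5 ppt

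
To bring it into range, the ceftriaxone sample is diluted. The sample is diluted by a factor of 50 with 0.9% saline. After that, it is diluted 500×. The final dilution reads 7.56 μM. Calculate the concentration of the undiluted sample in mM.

Overall dilution factor = 50 × 500 = 2.50 × 10⁴.
Original = 7.56 μM × 2.50 × 10⁴ = 1.89 × 10⁵ μM = 189 mM.

189 mM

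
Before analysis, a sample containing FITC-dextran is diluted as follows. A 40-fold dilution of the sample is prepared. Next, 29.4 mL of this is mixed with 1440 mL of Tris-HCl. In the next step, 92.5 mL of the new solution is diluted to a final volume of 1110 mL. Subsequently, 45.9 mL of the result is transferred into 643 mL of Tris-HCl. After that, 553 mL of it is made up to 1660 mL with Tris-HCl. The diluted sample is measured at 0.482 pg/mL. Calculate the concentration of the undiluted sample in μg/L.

521 μg/L

Overall dilution factor = 40 × 49.98 × 12 × 15.01 × 3.002 = 1.08 × 10⁶.
Original = 0.482 pg/mL × 1.08 × 10⁶ = 5.21 × 10⁵ pg/mL = 521 μg/L.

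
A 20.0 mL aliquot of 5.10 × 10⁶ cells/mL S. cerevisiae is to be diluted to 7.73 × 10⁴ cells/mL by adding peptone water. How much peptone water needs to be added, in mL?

V₂ = C₁V₁/C₂ = 5.10 × 10⁶ × 20.0 / 7.73 × 10⁴ = 1320 mL.
Diluent to add = V₂ − V₁ = 1320 − 20.0 = 1300 mL.

1300 mL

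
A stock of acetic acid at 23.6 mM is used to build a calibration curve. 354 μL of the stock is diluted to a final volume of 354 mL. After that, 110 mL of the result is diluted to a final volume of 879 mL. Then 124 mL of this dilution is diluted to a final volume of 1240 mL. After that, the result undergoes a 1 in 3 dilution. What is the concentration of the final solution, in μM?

Overall dilution factor = 1000 × 7.991 × 10 × 3 = 2.40 × 10⁵.
23.6 mM / 2.40 × 10⁵ = 9.84 × 10⁻⁵ mM = 0.0984 μM.

0.0984 μM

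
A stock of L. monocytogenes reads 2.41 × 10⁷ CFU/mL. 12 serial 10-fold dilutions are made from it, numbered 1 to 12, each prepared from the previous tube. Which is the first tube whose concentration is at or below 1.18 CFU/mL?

Tube n has concentration 2.41 × 10⁷ CFU/mL / 10ⁿ.
Need 10ⁿ ≥ 2.41 × 10⁷ CFU/mL / 1.18 CFU/mL = 2.04 × 10⁷, so n ≥ 7.31.
First such tube: n = 8.

tube 8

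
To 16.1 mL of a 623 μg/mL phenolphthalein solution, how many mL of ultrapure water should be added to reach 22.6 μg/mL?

V₂ = C₁V₁/C₂ = 623 × 16.1 / 22.6 = 444 mL.
Diluent to add = V₂ − V₁ = 444 − 16.1 = 428 mL.

428 mL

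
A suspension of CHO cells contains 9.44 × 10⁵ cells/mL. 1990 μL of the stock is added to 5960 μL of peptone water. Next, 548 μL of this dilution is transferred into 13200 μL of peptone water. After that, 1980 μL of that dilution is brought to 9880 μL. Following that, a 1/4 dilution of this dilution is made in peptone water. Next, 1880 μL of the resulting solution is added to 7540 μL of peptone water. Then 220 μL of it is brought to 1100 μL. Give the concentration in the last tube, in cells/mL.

Overall dilution factor = 3.995 × 25.09 × 4.990 × 4 × 5.011 × 5 = 5.01 × 10⁴.
9.44 × 10⁵ cells/mL / 5.01 × 10⁴ = 18.8 cells/mL.

18.8 cells/mL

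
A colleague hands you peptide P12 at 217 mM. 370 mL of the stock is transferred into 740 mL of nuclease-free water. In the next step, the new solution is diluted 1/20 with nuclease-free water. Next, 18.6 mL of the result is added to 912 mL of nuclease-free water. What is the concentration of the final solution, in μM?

Overall dilution factor = 3 × 20 × 50.03 = 3002.
217 mM / 3002 = 0.0723 mM = 72.3 μM.

72.3 μM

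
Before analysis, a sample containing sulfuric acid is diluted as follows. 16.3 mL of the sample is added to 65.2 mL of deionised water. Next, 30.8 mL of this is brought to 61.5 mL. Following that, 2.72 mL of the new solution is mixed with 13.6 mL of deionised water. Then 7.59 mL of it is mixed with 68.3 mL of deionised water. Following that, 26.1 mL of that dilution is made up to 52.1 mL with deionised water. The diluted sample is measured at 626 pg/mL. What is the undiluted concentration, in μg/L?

Overall dilution factor = 5 × 1.997 × 6 × 9.999 × 1.996 = 1196.
Original = 626 pg/mL × 1196 = 7.48 × 10⁵ pg/mL = 748 μg/L.

748 μg/L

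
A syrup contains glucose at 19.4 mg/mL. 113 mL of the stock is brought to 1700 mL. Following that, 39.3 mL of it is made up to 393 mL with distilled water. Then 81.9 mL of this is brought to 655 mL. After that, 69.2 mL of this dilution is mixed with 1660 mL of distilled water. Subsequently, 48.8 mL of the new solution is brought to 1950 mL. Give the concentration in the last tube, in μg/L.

16.1 μg/L

Overall dilution factor = 15.04 × 10 × 7.998 × 24.99 × 39.96 = 1.20 × 10⁶.
19.4 mg/mL / 1.20 × 10⁶ = 1.61 × 10⁻⁵ mg/mL = 16.1 μg/L.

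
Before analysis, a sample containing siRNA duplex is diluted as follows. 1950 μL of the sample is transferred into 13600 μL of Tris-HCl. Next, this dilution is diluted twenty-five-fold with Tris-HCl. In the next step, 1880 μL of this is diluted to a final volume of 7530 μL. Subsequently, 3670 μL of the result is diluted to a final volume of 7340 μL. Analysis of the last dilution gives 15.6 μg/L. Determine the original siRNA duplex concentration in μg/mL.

Overall dilution factor = 7.974 × 25 × 4.005 × 2 = 1597.
Original = 15.6 μg/L × 1597 = 2.49 × 10⁴ μg/L = 24.9 μg/mL.

24.9 μg/mL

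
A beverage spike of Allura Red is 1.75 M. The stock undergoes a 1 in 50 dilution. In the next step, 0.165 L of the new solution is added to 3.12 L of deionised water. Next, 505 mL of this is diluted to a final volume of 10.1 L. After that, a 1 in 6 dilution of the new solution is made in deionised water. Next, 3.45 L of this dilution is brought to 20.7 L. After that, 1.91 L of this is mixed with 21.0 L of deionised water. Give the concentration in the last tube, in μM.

0.204 μM

Overall dilution factor = 50 × 19.91 × 20 × 6 × 6 × 11.99 = 8.60 × 10⁶.
1.75 M / 8.60 × 10⁶ = 2.04 × 10⁻⁷ M = 0.204 μM.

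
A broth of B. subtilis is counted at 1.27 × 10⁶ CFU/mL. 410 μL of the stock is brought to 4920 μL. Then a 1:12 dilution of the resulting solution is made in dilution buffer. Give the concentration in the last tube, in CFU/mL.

8820 CFU/mL

Overall dilution factor = 12 × 12 = 144.
1.27 × 10⁶ CFU/mL / 144 = 8820 CFU/mL.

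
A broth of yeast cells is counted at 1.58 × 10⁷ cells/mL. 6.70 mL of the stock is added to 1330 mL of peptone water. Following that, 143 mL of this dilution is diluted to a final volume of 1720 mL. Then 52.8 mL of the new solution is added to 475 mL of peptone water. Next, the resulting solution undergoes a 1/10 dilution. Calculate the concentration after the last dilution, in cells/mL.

Overall dilution factor = 199.5 × 12.03 × 9.996 × 10 = 2.40 × 10⁵.
1.58 × 10⁷ cells/mL / 2.40 × 10⁵ = 65.9 cells/mL.

65.9 cells/mL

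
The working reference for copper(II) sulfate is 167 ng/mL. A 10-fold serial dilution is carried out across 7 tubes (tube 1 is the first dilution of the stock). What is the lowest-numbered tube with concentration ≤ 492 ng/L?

tube 3

Tube n has concentration 167 ng/mL / 10ⁿ.
Need 10ⁿ ≥ 167 ng/mL / 492 ng/L = 339, so n ≥ 2.53.
First such tube: n = 3.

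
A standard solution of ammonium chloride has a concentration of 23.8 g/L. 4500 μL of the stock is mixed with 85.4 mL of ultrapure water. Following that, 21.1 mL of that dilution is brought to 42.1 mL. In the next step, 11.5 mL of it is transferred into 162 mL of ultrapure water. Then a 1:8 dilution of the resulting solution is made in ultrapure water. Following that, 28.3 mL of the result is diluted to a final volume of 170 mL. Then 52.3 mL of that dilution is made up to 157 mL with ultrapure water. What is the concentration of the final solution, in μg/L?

Overall dilution factor = 19.98 × 1.995 × 15.09 × 8 × 6.007 × 3.002 = 8.68 × 10⁴.
23.8 g/L / 8.68 × 10⁴ = 2.74 × 10⁻⁴ g/L = 274 μg/L.

274 μg/L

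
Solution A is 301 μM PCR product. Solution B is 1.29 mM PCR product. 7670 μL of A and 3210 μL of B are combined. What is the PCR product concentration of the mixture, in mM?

0.593 mM

C_B = 1.29 mM = 1290 μM.
C_mix = (C_A·V_A + C_B·V_B)/(V_A + V_B) = (301×7670 + 1290×3210) / 10880 = 593 μM = 0.593 mM.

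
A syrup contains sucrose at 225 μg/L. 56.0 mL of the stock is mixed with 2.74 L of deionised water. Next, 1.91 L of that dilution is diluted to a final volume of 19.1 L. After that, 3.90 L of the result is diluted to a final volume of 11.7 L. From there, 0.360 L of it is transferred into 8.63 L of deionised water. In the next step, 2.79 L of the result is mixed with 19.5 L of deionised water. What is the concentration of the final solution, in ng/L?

Overall dilution factor = 49.93 × 10 × 3 × 24.97 × 7.989 = 2.99 × 10⁵.
225 μg/L / 2.99 × 10⁵ = 7.53 × 10⁻⁴ μg/L = 0.753 ng/L.

0.753 ng/L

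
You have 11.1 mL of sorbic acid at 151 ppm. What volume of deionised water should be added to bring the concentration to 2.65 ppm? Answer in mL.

621 mL

V₂ = C₁V₁/C₂ = 151 × 11.1 / 2.65 = 632 mL.
Diluent to add = V₂ − V₁ = 632 − 11.1 = 621 mL.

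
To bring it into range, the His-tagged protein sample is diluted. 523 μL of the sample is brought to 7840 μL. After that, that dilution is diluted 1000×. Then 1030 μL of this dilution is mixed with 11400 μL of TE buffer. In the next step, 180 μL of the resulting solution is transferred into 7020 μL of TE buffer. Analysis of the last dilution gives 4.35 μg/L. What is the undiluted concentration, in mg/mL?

Overall dilution factor = 14.99 × 1000 × 12.07 × 40 = 7.24 × 10⁶.
Original = 4.35 μg/L × 7.24 × 10⁶ = 3.15 × 10⁷ μg/L = 31.5 mg/mL.

31.5 mg/mL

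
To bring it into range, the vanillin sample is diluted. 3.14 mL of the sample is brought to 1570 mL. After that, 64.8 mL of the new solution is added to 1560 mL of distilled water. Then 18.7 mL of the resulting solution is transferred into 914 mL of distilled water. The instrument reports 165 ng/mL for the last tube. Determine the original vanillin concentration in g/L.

Overall dilution factor = 500 × 25.07 × 49.88 = 6.25 × 10⁵.
Original = 165 ng/mL × 6.25 × 10⁵ = 1.03 × 10⁸ ng/mL = 103 g/L.

103 g/L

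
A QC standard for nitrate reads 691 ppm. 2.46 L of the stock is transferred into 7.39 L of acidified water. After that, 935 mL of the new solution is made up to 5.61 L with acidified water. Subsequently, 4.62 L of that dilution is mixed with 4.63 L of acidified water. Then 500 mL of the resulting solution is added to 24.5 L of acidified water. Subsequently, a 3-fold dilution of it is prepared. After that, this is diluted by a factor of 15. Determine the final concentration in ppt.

Overall dilution factor = 4.004 × 6 × 2.002 × 50 × 3 × 15 = 1.08 × 10⁵.
691 ppm / 1.08 × 10⁵ = 6.38 × 10⁻³ ppm = 6380 ppt.

6380 ppt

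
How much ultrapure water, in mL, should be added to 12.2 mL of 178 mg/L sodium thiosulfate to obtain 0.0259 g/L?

0.0259 g/L = 25.9 mg/L.
V₂ = C₁V₁/C₂ = 178 × 12.2 / 25.9 = 83.8 mL.
Diluent to add = V₂ − V₁ = 83.8 − 12.2 = 71.6 mL.

71.6 mL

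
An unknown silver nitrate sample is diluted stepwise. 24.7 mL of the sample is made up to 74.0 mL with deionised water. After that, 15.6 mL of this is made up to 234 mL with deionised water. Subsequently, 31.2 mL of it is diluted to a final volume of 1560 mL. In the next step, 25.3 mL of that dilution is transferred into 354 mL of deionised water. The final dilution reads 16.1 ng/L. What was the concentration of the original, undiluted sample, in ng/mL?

Overall dilution factor = 2.996 × 15 × 50 × 14.99 = 3.37 × 10⁴.
Original = 16.1 ng/L × 3.37 × 10⁴ = 5.42 × 10⁵ ng/L = 542 ng/mL.

542 ng/mL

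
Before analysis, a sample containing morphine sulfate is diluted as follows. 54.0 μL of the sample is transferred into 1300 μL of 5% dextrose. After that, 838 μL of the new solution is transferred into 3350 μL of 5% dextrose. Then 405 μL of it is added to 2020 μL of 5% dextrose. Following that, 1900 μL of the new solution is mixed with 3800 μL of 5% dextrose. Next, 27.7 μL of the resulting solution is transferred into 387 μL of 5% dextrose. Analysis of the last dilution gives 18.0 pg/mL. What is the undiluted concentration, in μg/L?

607 μg/L

Overall dilution factor = 25.07 × 4.998 × 5.988 × 3 × 14.97 = 3.37 × 10⁴.
Original = 18.0 pg/mL × 3.37 × 10⁴ = 6.07 × 10⁵ pg/mL = 607 μg/L.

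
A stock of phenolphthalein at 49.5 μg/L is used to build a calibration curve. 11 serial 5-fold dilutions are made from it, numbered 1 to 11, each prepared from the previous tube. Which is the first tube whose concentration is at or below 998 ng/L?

tube 3

Tube n has concentration 49.5 μg/L / 5ⁿ.
Need 5ⁿ ≥ 49.5 μg/L / 998 ng/L = 49.6, so n ≥ 2.43.
First such tube: n = 3.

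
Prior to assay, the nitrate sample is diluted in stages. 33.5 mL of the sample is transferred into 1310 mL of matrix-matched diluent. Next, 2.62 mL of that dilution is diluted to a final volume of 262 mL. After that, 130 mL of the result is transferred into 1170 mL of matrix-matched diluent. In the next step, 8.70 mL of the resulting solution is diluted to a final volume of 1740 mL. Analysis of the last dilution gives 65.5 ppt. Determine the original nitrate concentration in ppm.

Overall dilution factor = 40.10 × 100 × 10 × 200 = 8.02 × 10⁶.
Original = 65.5 ppt × 8.02 × 10⁶ = 5.25 × 10⁸ ppt = 525 ppm.

525 ppm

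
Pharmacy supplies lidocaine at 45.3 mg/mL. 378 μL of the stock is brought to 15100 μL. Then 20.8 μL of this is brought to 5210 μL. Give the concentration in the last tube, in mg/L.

Overall dilution factor = 39.95 × 250.5 = 1.00 × 10⁴.
45.3 mg/mL / 1.00 × 10⁴ = 4.53 × 10⁻³ mg/mL = 4.53 mg/L.

4.53 mg/L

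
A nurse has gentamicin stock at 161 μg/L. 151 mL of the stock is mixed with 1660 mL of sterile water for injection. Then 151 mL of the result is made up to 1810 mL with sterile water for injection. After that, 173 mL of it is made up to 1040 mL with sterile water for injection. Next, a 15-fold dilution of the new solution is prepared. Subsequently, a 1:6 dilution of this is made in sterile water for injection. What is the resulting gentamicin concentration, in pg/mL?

Overall dilution factor = 11.99 × 11.99 × 6.012 × 15 × 6 = 7.78 × 10⁴.
161 μg/L / 7.78 × 10⁴ = 2.07 × 10⁻³ μg/L = 2.07 pg/mL.

2.07 pg/mL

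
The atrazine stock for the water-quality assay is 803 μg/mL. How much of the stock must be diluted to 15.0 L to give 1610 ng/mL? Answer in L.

1610 ng/mL = 1.61 μg/mL.
V₁ = C₂V₂/C₁ = 1.61 × 15.0 / 803 = 0.0301 L.

0.0301 L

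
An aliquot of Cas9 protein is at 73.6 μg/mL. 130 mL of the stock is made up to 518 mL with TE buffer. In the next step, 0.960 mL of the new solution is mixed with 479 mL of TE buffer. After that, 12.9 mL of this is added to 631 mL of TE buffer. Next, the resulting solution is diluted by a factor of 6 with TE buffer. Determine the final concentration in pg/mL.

Overall dilution factor = 3.985 × 500.0 × 49.91 × 6 = 5.97 × 10⁵.
73.6 μg/mL / 5.97 × 10⁵ = 1.23 × 10⁻⁴ μg/mL = 123 pg/mL.

123 pg/mL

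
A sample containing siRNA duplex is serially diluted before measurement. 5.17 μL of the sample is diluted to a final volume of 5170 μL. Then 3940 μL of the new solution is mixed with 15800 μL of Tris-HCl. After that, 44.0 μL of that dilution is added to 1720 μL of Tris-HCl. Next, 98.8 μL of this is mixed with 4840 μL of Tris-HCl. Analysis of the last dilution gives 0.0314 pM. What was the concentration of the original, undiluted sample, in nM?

Overall dilution factor = 1000 × 5.010 × 40.09 × 49.99 = 1.00 × 10⁷.
Original = 0.0314 pM × 1.00 × 10⁷ = 3.15 × 10⁵ pM = 315 nM.

315 nM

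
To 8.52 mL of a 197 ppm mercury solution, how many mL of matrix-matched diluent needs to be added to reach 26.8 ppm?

V₂ = C₁V₁/C₂ = 197 × 8.52 / 26.8 = 62.6 mL.
Diluent to add = V₂ − V₁ = 62.6 − 8.52 = 54.1 mL.

54.1 mL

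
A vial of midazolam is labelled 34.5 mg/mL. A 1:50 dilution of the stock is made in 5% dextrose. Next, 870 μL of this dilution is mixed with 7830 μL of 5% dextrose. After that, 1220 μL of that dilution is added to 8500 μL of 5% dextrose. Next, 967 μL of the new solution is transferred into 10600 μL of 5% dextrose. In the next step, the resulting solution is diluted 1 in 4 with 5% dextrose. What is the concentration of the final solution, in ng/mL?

Overall dilution factor = 50 × 10 × 7.967 × 11.96 × 4 = 1.91 × 10⁵.
34.5 mg/mL / 1.91 × 10⁵ = 1.81 × 10⁻⁴ mg/mL = 181 ng/mL.

181 ng/mL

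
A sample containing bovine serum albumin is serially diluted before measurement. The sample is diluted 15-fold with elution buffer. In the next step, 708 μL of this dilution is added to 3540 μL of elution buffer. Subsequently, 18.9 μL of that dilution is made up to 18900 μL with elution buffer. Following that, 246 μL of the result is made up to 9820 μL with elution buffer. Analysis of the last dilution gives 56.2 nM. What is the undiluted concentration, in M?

Overall dilution factor = 15 × 6 × 1000 × 39.92 = 3.59 × 10⁶.
Original = 56.2 nM × 3.59 × 10⁶ = 2.02 × 10⁸ nM = 0.202 M.

0.202 M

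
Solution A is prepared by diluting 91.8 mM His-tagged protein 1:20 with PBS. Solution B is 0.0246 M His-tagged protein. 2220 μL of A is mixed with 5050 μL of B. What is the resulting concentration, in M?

C_A = 91.8 mM / 20 = 4.59 mM.
C_B = 0.0246 M = 24.6 mM.
C_mix = (C_A·V_A + C_B·V_B)/(V_A + V_B) = (4.59×2220 + 24.6×5050) / 7270 = 18.5 mM = 0.0185 M.

0.0185 M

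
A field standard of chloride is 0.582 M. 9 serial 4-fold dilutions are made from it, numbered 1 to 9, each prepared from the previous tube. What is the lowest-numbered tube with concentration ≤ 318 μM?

Tube n has concentration 0.582 M / 4ⁿ.
Need 4ⁿ ≥ 0.582 M / 318 μM = 1830, so n ≥ 5.42.
First such tube: n = 6.

tube 6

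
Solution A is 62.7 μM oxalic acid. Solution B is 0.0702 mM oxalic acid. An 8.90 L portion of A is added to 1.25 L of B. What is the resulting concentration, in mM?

C_B = 0.0702 mM = 70.2 μM.
C_mix = (C_A·V_A + C_B·V_B)/(V_A + V_B) = (62.7×8.90 + 70.2×1.25) / 10.15 = 63.6 μM = 0.0636 mM.

0.0636 mM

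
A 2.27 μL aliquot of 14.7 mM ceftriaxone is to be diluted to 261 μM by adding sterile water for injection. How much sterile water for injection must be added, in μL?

261 μM = 0.261 mM.
V₂ = C₁V₁/C₂ = 14.7 × 2.27 / 0.261 = 128 μL.
Diluent to add = V₂ − V₁ = 128 − 2.27 = 126 μL.

126 μL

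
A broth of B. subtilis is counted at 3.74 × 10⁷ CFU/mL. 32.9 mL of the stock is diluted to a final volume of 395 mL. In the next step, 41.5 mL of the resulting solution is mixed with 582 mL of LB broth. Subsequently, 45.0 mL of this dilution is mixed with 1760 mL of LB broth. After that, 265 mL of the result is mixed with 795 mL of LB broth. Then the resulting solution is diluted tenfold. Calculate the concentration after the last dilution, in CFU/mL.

Overall dilution factor = 12.01 × 15.02 × 40.11 × 4 × 10 = 2.89 × 10⁵.
3.74 × 10⁷ CFU/mL / 2.89 × 10⁵ = 129 CFU/mL.

129 CFU/mL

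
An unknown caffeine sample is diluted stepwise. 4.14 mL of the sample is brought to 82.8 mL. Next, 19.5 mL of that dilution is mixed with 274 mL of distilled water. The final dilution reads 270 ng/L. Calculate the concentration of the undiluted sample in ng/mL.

Overall dilution factor = 20 × 15.05 = 301.
Original = 270 ng/L × 301 = 8.13 × 10⁴ ng/L = 81.3 ng/mL.

81.3 ng/mL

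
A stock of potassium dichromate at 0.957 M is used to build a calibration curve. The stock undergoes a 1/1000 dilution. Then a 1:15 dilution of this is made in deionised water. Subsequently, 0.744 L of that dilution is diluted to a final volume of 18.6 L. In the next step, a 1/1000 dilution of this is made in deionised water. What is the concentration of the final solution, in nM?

2.55 nM

Overall dilution factor = 1000 × 15 × 25 × 1000 = 3.75 × 10⁸.
0.957 M / 3.75 × 10⁸ = 2.55 × 10⁻⁹ M = 2.55 nM.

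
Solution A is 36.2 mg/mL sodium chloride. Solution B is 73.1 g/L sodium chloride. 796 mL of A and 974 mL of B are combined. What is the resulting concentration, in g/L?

C_B = 73.1 g/L = 73.1 mg/mL.
C_mix = (C_A·V_A + C_B·V_B)/(V_A + V_B) = (36.2×796 + 73.1×974) / 1770 = 56.5 mg/mL = 56.5 g/L.

56.5 g/L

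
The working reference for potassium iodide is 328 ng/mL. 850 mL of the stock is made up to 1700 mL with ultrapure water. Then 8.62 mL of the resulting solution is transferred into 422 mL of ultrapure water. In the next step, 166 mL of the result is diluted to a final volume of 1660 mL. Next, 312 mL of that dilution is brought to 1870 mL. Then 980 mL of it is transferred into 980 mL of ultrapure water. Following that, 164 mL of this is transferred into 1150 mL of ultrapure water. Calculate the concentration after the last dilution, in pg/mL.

3.42 pg/mL

Overall dilution factor = 2 × 49.96 × 10 × 5.994 × 2 × 8.012 = 9.60 × 10⁴.
328 ng/mL / 9.60 × 10⁴ = 3.42 × 10⁻³ ng/mL = 3.42 pg/mL.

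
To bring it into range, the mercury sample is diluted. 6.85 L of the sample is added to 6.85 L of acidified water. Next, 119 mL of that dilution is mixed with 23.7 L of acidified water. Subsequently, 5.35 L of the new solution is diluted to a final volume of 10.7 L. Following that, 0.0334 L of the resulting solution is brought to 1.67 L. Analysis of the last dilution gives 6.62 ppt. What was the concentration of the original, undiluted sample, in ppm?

0.265 ppm

Overall dilution factor = 2 × 200.2 × 2 × 50 = 4.00 × 10⁴.
Original = 6.62 ppt × 4.00 × 10⁴ = 2.65 × 10⁵ ppt = 0.265 ppm.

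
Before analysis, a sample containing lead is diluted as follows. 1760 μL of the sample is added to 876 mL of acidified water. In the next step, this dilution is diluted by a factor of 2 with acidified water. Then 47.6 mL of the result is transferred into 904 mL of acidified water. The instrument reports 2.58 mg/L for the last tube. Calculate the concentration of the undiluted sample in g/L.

51.4 g/L

Overall dilution factor = 498.7 × 2 × 19.99 = 1.99 × 10⁴.
Original = 2.58 mg/L × 1.99 × 10⁴ = 5.14 × 10⁴ mg/L = 51.4 g/L.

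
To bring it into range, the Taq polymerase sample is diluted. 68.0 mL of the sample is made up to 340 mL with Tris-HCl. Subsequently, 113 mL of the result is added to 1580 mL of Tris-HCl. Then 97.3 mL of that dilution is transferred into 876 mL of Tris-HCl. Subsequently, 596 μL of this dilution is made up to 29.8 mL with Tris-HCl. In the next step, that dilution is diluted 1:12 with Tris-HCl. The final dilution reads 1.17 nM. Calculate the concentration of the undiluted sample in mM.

Overall dilution factor = 5 × 14.98 × 10.00 × 50 × 12 = 4.50 × 10⁵.
Original = 1.17 nM × 4.50 × 10⁵ = 5.26 × 10⁵ nM = 0.526 mM.

0.526 mM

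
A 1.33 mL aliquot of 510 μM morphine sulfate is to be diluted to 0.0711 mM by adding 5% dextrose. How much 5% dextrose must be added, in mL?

8.21 mL

0.0711 mM = 71.1 μM.
V₂ = C₁V₁/C₂ = 510 × 1.33 / 71.1 = 9.54 mL.
Diluent to add = V₂ − V₁ = 9.54 − 1.33 = 8.21 mL.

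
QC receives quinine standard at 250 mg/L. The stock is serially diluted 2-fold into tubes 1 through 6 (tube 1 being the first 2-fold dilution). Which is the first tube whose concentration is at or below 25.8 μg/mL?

Tube n has concentration 250 mg/L / 2ⁿ.
Need 2ⁿ ≥ 250 mg/L / 25.8 μg/mL = 9.69, so n ≥ 3.28.
First such tube: n = 4.

tube 4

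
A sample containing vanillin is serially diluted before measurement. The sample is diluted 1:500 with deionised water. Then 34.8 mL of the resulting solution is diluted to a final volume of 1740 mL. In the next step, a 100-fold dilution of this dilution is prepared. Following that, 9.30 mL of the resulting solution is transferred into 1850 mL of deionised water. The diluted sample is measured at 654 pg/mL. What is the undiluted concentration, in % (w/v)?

Overall dilution factor = 500 × 50 × 100 × 199.9 = 5.00 × 10⁸.
Original = 654 pg/mL × 5.00 × 10⁸ = 3.27 × 10¹¹ pg/mL = 32.7 % (w/v).

32.7 % (w/v)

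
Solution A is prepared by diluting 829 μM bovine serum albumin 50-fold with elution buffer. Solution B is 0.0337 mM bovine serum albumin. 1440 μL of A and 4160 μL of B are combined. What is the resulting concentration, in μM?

C_A = 829 μM / 50 = 16.6 μM.
C_B = 0.0337 mM = 33.7 μM.
C_mix = (C_A·V_A + C_B·V_B)/(V_A + V_B) = (16.6×1440 + 33.7×4160) / 5600 = 29.3 μM.

29.3 μM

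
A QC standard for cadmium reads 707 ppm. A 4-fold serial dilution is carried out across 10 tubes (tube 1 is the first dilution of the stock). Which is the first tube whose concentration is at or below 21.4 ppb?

Tube n has concentration 707 ppm / 4ⁿ.
Need 4ⁿ ≥ 707 ppm / 21.4 ppb = 3.30 × 10⁴, so n ≥ 7.51.
First such tube: n = 8.

tube 8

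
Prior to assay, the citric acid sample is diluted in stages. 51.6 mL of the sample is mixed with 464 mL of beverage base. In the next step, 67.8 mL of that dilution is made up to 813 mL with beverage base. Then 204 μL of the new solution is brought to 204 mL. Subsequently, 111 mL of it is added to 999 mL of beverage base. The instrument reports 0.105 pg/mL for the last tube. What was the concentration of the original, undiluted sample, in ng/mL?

126 ng/mL

Overall dilution factor = 9.992 × 11.99 × 1000 × 10 = 1.20 × 10⁶.
Original = 0.105 pg/mL × 1.20 × 10⁶ = 1.26 × 10⁵ pg/mL = 126 ng/mL.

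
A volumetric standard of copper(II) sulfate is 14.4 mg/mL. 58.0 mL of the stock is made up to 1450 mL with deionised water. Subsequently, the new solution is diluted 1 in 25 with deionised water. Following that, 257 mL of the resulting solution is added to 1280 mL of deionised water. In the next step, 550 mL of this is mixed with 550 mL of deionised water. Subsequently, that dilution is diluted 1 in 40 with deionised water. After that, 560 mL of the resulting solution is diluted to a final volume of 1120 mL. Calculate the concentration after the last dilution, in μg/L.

Overall dilution factor = 25 × 25 × 5.981 × 2 × 40 × 2 = 5.98 × 10⁵.
14.4 mg/mL / 5.98 × 10⁵ = 2.41 × 10⁻⁵ mg/mL = 24.1 μg/L.

24.1 μg/L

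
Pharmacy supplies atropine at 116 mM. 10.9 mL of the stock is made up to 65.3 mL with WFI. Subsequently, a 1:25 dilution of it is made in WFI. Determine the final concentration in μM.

Overall dilution factor = 5.991 × 25 = 150.
116 mM / 150 = 0.775 mM = 775 μM.

775 μM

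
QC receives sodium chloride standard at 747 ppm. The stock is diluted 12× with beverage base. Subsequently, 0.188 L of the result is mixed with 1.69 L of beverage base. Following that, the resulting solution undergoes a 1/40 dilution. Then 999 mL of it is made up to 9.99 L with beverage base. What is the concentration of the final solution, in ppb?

Overall dilution factor = 12 × 9.989 × 40 × 10 = 4.79 × 10⁴.
747 ppm / 4.79 × 10⁴ = 0.0156 ppm = 15.6 ppb.

15.6 ppb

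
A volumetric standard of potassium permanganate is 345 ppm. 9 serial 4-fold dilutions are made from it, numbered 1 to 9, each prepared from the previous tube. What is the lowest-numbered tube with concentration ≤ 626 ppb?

tube 5

Tube n has concentration 345 ppm / 4ⁿ.
Need 4ⁿ ≥ 345 ppm / 626 ppb = 551, so n ≥ 4.55.
First such tube: n = 5.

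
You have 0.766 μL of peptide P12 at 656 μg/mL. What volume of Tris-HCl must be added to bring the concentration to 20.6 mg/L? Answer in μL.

23.6 μL

20.6 mg/L = 20.6 μg/mL.
V₂ = C₁V₁/C₂ = 656 × 0.766 / 20.6 = 24.4 μL.
Diluent to add = V₂ − V₁ = 24.4 − 0.766 = 23.6 μL.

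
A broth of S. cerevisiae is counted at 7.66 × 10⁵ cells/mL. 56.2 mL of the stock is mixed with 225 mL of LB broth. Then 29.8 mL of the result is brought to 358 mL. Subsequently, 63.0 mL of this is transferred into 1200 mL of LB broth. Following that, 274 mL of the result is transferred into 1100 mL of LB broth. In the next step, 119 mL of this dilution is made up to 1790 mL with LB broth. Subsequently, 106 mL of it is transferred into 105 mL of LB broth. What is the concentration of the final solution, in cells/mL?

Overall dilution factor = 5.004 × 12.01 × 20.05 × 5.015 × 15.04 × 1.991 = 1.81 × 10⁵.
7.66 × 10⁵ cells/mL / 1.81 × 10⁵ = 4.23 cells/mL.

4.23 cells/mL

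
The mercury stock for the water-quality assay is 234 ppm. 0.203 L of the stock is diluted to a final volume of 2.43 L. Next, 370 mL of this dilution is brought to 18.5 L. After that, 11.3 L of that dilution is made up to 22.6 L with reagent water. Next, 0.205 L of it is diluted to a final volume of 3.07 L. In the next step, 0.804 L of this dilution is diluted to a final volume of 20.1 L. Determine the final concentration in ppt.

522 ppt

Overall dilution factor = 11.97 × 50 × 2 × 14.98 × 25 = 4.48 × 10⁵.
234 ppm / 4.48 × 10⁵ = 5.22 × 10⁻⁴ ppm = 522 ppt.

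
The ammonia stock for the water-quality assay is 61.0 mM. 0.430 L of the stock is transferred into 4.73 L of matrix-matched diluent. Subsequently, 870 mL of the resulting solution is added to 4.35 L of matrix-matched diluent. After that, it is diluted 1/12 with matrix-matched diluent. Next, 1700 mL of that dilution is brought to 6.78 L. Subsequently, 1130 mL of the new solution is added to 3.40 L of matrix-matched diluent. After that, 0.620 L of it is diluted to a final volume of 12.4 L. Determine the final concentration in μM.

Overall dilution factor = 12 × 6 × 12 × 3.988 × 4.009 × 20 = 2.76 × 10⁵.
61.0 mM / 2.76 × 10⁵ = 2.21 × 10⁻⁴ mM = 0.221 μM.

0.221 μM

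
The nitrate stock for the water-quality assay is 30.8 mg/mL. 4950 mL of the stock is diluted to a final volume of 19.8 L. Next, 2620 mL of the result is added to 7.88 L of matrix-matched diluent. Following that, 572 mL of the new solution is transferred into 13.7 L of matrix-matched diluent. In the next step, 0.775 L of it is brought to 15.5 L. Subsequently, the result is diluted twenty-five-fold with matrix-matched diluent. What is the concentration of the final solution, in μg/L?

Overall dilution factor = 4 × 4.008 × 24.95 × 20 × 25 = 2.00 × 10⁵.
30.8 mg/mL / 2.00 × 10⁵ = 1.54 × 10⁻⁴ mg/mL = 154 μg/L.

154 μg/L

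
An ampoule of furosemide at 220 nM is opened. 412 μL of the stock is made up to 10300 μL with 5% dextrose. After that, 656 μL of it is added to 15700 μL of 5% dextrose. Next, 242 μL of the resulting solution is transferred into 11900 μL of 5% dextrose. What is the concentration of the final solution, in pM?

Overall dilution factor = 25 × 24.93 × 50.17 = 3.13 × 10⁴.
220 nM / 3.13 × 10⁴ = 7.03 × 10⁻³ nM = 7.03 pM.

7.03 pM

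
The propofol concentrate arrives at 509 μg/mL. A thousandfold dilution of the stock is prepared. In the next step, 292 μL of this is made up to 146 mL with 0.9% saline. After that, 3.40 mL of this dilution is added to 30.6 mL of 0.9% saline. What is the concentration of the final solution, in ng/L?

Overall dilution factor = 1000 × 500 × 10 = 5.00 × 10⁶.
509 μg/mL / 5.00 × 10⁶ = 1.02 × 10⁻⁴ μg/mL = 102 ng/L.

102 ng/L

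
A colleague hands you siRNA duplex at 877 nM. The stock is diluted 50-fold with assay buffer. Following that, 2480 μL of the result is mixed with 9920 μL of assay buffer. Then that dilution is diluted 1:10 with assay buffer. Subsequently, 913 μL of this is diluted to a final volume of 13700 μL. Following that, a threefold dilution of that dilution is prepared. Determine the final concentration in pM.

7.79 pM

Overall dilution factor = 50 × 5 × 10 × 15.01 × 3 = 1.13 × 10⁵.
877 nM / 1.13 × 10⁵ = 7.79 × 10⁻³ nM = 7.79 pM.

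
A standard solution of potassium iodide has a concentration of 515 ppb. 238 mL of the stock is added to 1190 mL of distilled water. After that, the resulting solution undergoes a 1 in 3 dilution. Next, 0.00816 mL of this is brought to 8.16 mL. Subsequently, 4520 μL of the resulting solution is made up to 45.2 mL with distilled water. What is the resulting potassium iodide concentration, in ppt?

2.86 ppt

Overall dilution factor = 6 × 3 × 1000 × 10 = 1.80 × 10⁵.
515 ppb / 1.80 × 10⁵ = 2.86 × 10⁻³ ppb = 2.86 ppt.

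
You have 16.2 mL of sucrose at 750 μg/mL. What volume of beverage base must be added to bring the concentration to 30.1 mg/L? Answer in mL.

387 mL

30.1 mg/L = 30.1 μg/mL.
V₂ = C₁V₁/C₂ = 750 × 16.2 / 30.1 = 404 mL.
Diluent to add = V₂ − V₁ = 404 − 16.2 = 387 mL.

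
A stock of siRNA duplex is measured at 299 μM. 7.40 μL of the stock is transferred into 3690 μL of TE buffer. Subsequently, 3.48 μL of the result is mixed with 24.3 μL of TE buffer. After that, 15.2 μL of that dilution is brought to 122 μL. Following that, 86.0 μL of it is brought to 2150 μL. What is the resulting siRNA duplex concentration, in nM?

Overall dilution factor = 499.6 × 7.983 × 8.026 × 25 = 8.00 × 10⁵.
299 μM / 8.00 × 10⁵ = 3.74 × 10⁻⁴ μM = 0.374 nM.

0.374 nM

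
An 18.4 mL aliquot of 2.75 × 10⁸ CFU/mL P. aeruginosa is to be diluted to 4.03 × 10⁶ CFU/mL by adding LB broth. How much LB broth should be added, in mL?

V₂ = C₁V₁/C₂ = 2.75 × 10⁸ × 18.4 / 4.03 × 10⁶ = 1256 mL.
Diluent to add = V₂ − V₁ = 1256 − 18.4 = 1240 mL.

1240 mL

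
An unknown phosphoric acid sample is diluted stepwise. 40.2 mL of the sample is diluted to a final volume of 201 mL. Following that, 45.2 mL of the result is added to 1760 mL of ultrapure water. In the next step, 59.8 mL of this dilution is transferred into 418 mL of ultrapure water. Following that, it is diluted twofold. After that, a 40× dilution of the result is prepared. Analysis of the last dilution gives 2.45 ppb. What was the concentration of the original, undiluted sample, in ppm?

313 ppm

Overall dilution factor = 5 × 39.94 × 7.990 × 2 × 40 = 1.28 × 10⁵.
Original = 2.45 ppb × 1.28 × 10⁵ = 3.13 × 10⁵ ppb = 313 ppm.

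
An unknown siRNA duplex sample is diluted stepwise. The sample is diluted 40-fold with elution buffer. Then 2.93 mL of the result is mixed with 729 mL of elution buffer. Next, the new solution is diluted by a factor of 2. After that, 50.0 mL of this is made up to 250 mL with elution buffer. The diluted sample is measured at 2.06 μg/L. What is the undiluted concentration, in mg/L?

206 mg/L

Overall dilution factor = 40 × 249.8 × 2 × 5 = 9.99 × 10⁴.
Original = 2.06 μg/L × 9.99 × 10⁴ = 2.06 × 10⁵ μg/L = 206 mg/L.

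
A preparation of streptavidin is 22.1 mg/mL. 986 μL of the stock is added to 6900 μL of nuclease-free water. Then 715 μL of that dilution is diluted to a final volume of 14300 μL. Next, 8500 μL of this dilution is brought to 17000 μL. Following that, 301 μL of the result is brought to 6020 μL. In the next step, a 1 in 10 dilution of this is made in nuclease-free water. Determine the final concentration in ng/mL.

Overall dilution factor = 7.998 × 20 × 2 × 20 × 10 = 6.40 × 10⁴.
22.1 mg/mL / 6.40 × 10⁴ = 3.45 × 10⁻⁴ mg/mL = 345 ng/mL.

345 ng/mL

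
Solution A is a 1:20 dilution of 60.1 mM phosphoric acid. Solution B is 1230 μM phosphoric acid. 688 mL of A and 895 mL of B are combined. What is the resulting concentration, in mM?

C_A = 60.1 mM / 20 = 3.00 mM.
C_B = 1230 μM = 1.23 mM.
C_mix = (C_A·V_A + C_B·V_B)/(V_A + V_B) = (3.00×688 + 1.23×895) / 1583 = 2.00 mM.

2.00 mM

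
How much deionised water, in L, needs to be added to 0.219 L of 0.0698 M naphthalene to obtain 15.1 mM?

0.793 L

15.1 mM = 0.0151 M.
V₂ = C₁V₁/C₂ = 0.0698 × 0.219 / 0.0151 = 1.01 L.
Diluent to add = V₂ − V₁ = 1.01 − 0.219 = 0.793 L.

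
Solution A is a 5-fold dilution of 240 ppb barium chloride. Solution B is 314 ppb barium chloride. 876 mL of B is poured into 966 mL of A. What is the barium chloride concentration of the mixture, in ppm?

0.175 ppm

C_A = 240 ppb / 5 = 48.0 ppb.
C_mix = (C_A·V_A + C_B·V_B)/(V_A + V_B) = (48.0×966 + 314×876) / 1842 = 175 ppb = 0.175 ppm.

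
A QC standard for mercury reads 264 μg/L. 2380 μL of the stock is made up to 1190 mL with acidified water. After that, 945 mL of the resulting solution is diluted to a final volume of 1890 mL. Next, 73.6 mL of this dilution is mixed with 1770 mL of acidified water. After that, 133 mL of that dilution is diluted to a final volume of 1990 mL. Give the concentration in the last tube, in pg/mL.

Overall dilution factor = 500 × 2 × 25.05 × 14.96 = 3.75 × 10⁵.
264 μg/L / 3.75 × 10⁵ = 7.04 × 10⁻⁴ μg/L = 0.704 pg/mL.

0.704 pg/mL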